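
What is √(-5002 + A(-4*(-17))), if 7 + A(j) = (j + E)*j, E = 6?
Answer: √23 ≈ 4.7958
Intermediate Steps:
A(j) = -7 + j*(6 + j) (A(j) = -7 + (j + 6)*j = -7 + (6 + j)*j = -7 + j*(6 + j))
√(-5002 + A(-4*(-17))) = √(-5002 + (-7 + (-4*(-17))² + 6*(-4*(-17)))) = √(-5002 + (-7 + 68² + 6*68)) = √(-5002 + (-7 + 4624 + 408)) = √(-5002 + 5025) = √23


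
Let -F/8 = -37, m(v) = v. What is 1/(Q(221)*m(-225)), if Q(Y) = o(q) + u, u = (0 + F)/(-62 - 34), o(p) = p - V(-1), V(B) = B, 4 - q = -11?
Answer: -4/11625 ≈ -0.00034409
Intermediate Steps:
q = 15 (q = 4 - 1*(-11) = 4 + 11 = 15)
F = 296 (F = -8*(-37) = 296)
o(p) = 1 + p (o(p) = p - 1*(-1) = p + 1 = 1 + p)
u = -37/12 (u = (0 + 296)/(-62 - 34) = 296/(-96) = 296*(-1/96) = -37/12 ≈ -3.0833)
Q(Y) = 155/12 (Q(Y) = (1 + 15) - 37/12 = 16 - 37/12 = 155/12)
1/(Q(221)*m(-225)) = 1/((155/12)*(-225)) = (12/155)*(-1/225) = -4/11625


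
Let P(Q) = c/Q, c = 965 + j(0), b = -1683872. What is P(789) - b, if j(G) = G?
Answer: 1328575973/789 ≈ 1.6839e+6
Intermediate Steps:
c = 965 (c = 965 + 0 = 965)
P(Q) = 965/Q
P(789) - b = 965/789 - 1*(-1683872) = 965*(1/789) + 1683872 = 965/789 + 1683872 = 1328575973/789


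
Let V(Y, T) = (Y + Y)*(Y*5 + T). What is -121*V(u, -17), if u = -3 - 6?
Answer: -135036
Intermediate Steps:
u = -9
V(Y, T) = 2*Y*(T + 5*Y) (V(Y, T) = (2*Y)*(5*Y + T) = (2*Y)*(T + 5*Y) = 2*Y*(T + 5*Y))
-121*V(u, -17) = -242*(-9)*(-17 + 5*(-9)) = -242*(-9)*(-17 - 45) = -242*(-9)*(-62) = -121*1116 = -135036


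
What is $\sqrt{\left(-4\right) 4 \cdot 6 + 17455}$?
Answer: $\sqrt{17359} \approx 131.75$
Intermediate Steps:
$\sqrt{\left(-4\right) 4 \cdot 6 + 17455} = \sqrt{\left(-16\right) 6 + 17455} = \sqrt{-96 + 17455} = \sqrt{17359}$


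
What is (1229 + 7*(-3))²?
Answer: 1459264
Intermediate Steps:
(1229 + 7*(-3))² = (1229 - 21)² = 1208² = 1459264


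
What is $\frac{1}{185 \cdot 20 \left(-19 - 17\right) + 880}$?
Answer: $- \frac{1}{132320} \approx -7.5574 \cdot 10^{-6}$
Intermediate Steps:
$\frac{1}{185 \cdot 20 \left(-19 - 17\right) + 880} = \frac{1}{185 \cdot 20 \left(-36\right) + 880} = \frac{1}{185 \left(-720\right) + 880} = \frac{1}{-133200 + 880} = \frac{1}{-132320} = - \frac{1}{132320}$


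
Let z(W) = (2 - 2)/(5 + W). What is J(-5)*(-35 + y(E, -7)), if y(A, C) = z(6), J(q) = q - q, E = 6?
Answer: 0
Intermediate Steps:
z(W) = 0 (z(W) = 0/(5 + W) = 0)
J(q) = 0
y(A, C) = 0
J(-5)*(-35 + y(E, -7)) = 0*(-35 + 0) = 0*(-35) = 0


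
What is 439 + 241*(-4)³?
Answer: -14985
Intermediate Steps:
439 + 241*(-4)³ = 439 + 241*(-64) = 439 - 15424 = -14985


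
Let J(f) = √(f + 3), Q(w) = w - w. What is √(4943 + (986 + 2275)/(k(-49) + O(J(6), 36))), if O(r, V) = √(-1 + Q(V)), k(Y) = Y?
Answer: √(28135339394 - 7832922*I)/2402 ≈ 69.832 - 0.0097206*I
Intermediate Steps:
Q(w) = 0
J(f) = √(3 + f)
O(r, V) = I (O(r, V) = √(-1 + 0) = √(-1) = I)
√(4943 + (986 + 2275)/(k(-49) + O(J(6), 36))) = √(4943 + (986 + 2275)/(-49 + I)) = √(4943 + 3261*((-49 - I)/2402)) = √(4943 + 3261*(-49 - I)/2402)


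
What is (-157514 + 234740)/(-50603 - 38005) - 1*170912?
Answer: -2524041287/14768 ≈ -1.7091e+5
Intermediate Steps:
(-157514 + 234740)/(-50603 - 38005) - 1*170912 = 77226/(-88608) - 170912 = 77226*(-1/88608) - 170912 = -12871/14768 - 170912 = -2524041287/14768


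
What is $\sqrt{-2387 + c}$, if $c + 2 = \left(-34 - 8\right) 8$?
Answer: $5 i \sqrt{109} \approx 52.202 i$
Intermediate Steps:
$c = -338$ ($c = -2 + \left(-34 - 8\right) 8 = -2 - 336 = -338$)
$\sqrt{-2387 + c} = \sqrt{-2387 - 338} = \sqrt{-2725} = 5 i \sqrt{109}$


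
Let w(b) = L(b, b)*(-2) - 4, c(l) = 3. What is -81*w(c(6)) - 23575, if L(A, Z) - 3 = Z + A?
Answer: -21793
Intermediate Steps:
L(A, Z) = 3 + A + Z (L(A, Z) = 3 + (Z + A) = 3 + (A + Z) = 3 + A + Z)
w(b) = -10 - 4*b (w(b) = (3 + b + b)*(-2) - 4 = (3 + 2*b)*(-2) - 4 = (-6 - 4*b) - 4 = -10 - 4*b)
-81*w(c(6)) - 23575 = -81*(-10 - 4*3) - 23575 = -81*(-10 - 12) - 23575 = -81*(-22) - 23575 = 1782 - 23575 = -21793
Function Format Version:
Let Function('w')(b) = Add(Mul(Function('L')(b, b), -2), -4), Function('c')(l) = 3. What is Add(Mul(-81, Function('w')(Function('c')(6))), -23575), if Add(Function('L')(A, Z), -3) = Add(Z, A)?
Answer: -21793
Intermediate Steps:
Function('L')(A, Z) = Add(3, A, Z) (Function('L')(A, Z) = Add(3, Add(Z, A)) = Add(3, Add(A, Z)) = Add(3, A, Z))
Function('w')(b) = Add(-10, Mul(-4, b)) (Function('w')(b) = Add(Mul(Add(3, b, b), -2), -4) = Add(Mul(Add(3, Mul(2, b)), -2), -4) = Add(Add(-6, Mul(-4, b)), -4) = Add(-10, Mul(-4, b)))
Add(Mul(-81, Function('w')(Function('c')(6))), -23575) = Add(Mul(-81, Add(-10, Mul(-4, 3))), -23575) = Add(Mul(-81, Add(-10, -12)), -23575) = Add(Mul(-81, -22), -23575) = Add(1782, -23575) = -21793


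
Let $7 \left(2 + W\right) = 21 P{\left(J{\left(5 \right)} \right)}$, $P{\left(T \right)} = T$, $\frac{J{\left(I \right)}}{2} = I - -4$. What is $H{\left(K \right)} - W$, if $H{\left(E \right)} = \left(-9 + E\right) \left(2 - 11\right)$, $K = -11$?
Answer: $128$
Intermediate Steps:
$J{\left(I \right)} = 8 + 2 I$ ($J{\left(I \right)} = 2 \left(I - -4\right) = 2 \left(I + 4\right) = 2 \left(4 + I\right) = 8 + 2 I$)
$W = 52$ ($W = -2 + \frac{21 \left(8 + 2 \cdot 5\right)}{7} = -2 + \frac{21 \left(8 + 10\right)}{7} = -2 + \frac{21 \cdot 18}{7} = -2 + \frac{1}{7} \cdot 378 = -2 + 54 = 52$)
$H{\left(E \right)} = 81 - 9 E$ ($H{\left(E \right)} = \left(-9 + E\right) \left(-9\right) = 81 - 9 E$)
$H{\left(K \right)} - W = \left(81 - -99\right) - 52 = \left(81 + 99\right) - 52 = 180 - 52 = 128$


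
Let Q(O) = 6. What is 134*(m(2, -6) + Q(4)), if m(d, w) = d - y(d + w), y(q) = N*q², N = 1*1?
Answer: -1072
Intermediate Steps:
N = 1
y(q) = q² (y(q) = 1*q² = q²)
m(d, w) = d - (d + w)²
134*(m(2, -6) + Q(4)) = 134*((2 - (2 - 6)²) + 6) = 134*((2 - 1*(-4)²) + 6) = 134*((2 - 1*16) + 6) = 134*((2 - 16) + 6) = 134*(-14 + 6) = 134*(-8) = -1072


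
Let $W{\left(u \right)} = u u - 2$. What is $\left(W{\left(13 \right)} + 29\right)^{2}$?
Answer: $38416$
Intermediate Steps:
$W{\left(u \right)} = -2 + u^{2}$ ($W{\left(u \right)} = u^{2} - 2 = -2 + u^{2}$)
$\left(W{\left(13 \right)} + 29\right)^{2} = \left(\left(-2 + 13^{2}\right) + 29\right)^{2} = \left(\left(-2 + 169\right) + 29\right)^{2} = \left(167 + 29\right)^{2} = 196^{2} = 38416$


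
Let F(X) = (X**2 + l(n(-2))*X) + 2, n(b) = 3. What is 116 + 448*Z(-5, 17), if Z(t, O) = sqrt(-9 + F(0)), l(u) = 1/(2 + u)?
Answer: 116 + 448*I*sqrt(7) ≈ 116.0 + 1185.3*I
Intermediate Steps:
F(X) = 2 + X**2 + X/5 (F(X) = (X**2 + X/(2 + 3)) + 2 = (X**2 + X/5) + 2 = 2 + X**2 + X/5)
Z(t, O) = I*sqrt(7) (Z(t, O) = sqrt(-9 + (2 + 0**2 + (1/5)*0)) = sqrt(-9 + (2 + 0 + 0)) = sqrt(-9 + 2) = sqrt(-7) = I*sqrt(7))
116 + 448*Z(-5, 17) = 116 + 448*(I*sqrt(7)) = 116 + 448*I*sqrt(7)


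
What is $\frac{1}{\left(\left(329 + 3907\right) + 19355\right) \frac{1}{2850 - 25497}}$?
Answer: $- \frac{22647}{23591} \approx -0.95998$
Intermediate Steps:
$\frac{1}{\left(\left(329 + 3907\right) + 19355\right) \frac{1}{2850 - 25497}} = \frac{1}{\left(4236 + 19355\right) \frac{1}{-22647}} = \frac{1}{23591 \left(- \frac{1}{22647}\right)} = \frac{1}{- \frac{23591}{22647}} = - \frac{22647}{23591}$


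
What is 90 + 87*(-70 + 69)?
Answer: 3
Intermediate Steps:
90 + 87*(-70 + 69) = 90 + 87*(-1) = 90 - 87 = 3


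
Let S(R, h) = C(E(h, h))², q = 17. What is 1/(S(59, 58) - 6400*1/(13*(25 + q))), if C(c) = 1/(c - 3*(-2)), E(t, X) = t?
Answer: -1118208/13106927 ≈ -0.085314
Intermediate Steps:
C(c) = 1/(6 + c) (C(c) = 1/(c + 6) = 1/(6 + c))
S(R, h) = (6 + h)⁻² (S(R, h) = (1/(6 + h))² = (6 + h)⁻²)
1/(S(59, 58) - 6400*1/(13*(25 + q))) = 1/((6 + 58)⁻² - 6400*1/(13*(25 + 17))) = 1/(64⁻² - 6400/(42*13)) = 1/(1/4096 - 6400/546) = 1/(1/4096 - 6400*1/546) = 1/(1/4096 - 3200/273) = 1/(-13106927/1118208) = -1118208/13106927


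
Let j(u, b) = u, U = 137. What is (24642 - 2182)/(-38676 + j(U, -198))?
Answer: -22460/38539 ≈ -0.58279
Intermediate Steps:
(24642 - 2182)/(-38676 + j(U, -198)) = (24642 - 2182)/(-38676 + 137) = 22460/(-38539) = 22460*(-1/38539) = -22460/38539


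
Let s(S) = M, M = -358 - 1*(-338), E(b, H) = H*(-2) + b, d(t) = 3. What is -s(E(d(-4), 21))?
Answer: 20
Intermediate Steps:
E(b, H) = b - 2*H (E(b, H) = -2*H + b = b - 2*H)
M = -20 (M = -358 + 338 = -20)
s(S) = -20
-s(E(d(-4), 21)) = -1*(-20) = 20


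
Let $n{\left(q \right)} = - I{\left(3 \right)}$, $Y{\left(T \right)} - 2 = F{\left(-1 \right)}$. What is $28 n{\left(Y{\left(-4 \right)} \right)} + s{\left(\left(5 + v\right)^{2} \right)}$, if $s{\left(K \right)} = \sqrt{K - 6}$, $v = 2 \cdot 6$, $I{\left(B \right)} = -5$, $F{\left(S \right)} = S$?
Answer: $140 + \sqrt{283} \approx 156.82$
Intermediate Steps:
$Y{\left(T \right)} = 1$ ($Y{\left(T \right)} = 2 - 1 = 1$)
$v = 12$
$s{\left(K \right)} = \sqrt{-6 + K}$
$n{\left(q \right)} = 5$ ($n{\left(q \right)} = \left(-1\right) \left(-5\right) = 5$)
$28 n{\left(Y{\left(-4 \right)} \right)} + s{\left(\left(5 + v\right)^{2} \right)} = 28 \cdot 5 + \sqrt{-6 + \left(5 + 12\right)^{2}} = 140 + \sqrt{-6 + 17^{2}} = 140 + \sqrt{-6 + 289} = 140 + \sqrt{283}$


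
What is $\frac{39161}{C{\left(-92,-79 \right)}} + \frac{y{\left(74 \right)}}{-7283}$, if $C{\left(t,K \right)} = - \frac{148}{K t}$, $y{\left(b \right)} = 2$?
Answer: $- \frac{518225776045}{269471} \approx -1.9231 \cdot 10^{6}$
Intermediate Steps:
$C{\left(t,K \right)} = - \frac{148}{K t}$ ($C{\left(t,K \right)} = - 148 \frac{1}{K t} = - \frac{148}{K t}$)
$\frac{39161}{C{\left(-92,-79 \right)}} + \frac{y{\left(74 \right)}}{-7283} = \frac{39161}{\left(-148\right) \frac{1}{-79} \frac{1}{-92}} + \frac{2}{-7283} = \frac{39161}{\left(-148\right) \left(- \frac{1}{79}\right) \left(- \frac{1}{92}\right)} + 2 \left(- \frac{1}{7283}\right) = \frac{39161}{- \frac{37}{1817}} - \frac{2}{7283} = 39161 \left(- \frac{1817}{37}\right) - \frac{2}{7283} = - \frac{71155537}{37} - \frac{2}{7283} = - \frac{518225776045}{269471}$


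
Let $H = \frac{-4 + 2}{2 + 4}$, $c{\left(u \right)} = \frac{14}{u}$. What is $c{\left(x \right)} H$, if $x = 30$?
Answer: $- \frac{7}{45} \approx -0.15556$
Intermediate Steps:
$H = - \frac{1}{3}$ ($H = - \frac{2}{6} = \left(-2\right) \frac{1}{6} = - \frac{1}{3} \approx -0.33333$)
$c{\left(x \right)} H = \frac{14}{30} \left(- \frac{1}{3}\right) = 14 \cdot \frac{1}{30} \left(- \frac{1}{3}\right) = \frac{7}{15} \left(- \frac{1}{3}\right) = - \frac{7}{45}$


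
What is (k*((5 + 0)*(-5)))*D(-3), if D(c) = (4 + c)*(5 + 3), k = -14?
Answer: 2800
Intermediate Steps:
D(c) = 32 + 8*c (D(c) = (4 + c)*8 = 32 + 8*c)
(k*((5 + 0)*(-5)))*D(-3) = (-14*(5 + 0)*(-5))*(32 + 8*(-3)) = (-70*(-5))*(32 - 24) = -14*(-25)*8 = 350*8 = 2800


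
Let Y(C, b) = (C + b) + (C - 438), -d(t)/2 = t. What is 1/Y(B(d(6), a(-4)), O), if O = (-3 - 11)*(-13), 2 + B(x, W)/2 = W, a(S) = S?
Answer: -1/280 ≈ -0.0035714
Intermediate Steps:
d(t) = -2*t
B(x, W) = -4 + 2*W
O = 182 (O = -14*(-13) = 182)
Y(C, b) = -438 + b + 2*C (Y(C, b) = (C + b) + (-438 + C) = -438 + b + 2*C)
1/Y(B(d(6), a(-4)), O) = 1/(-438 + 182 + 2*(-4 + 2*(-4))) = 1/(-438 + 182 + 2*(-4 - 8)) = 1/(-438 + 182 + 2*(-12)) = 1/(-438 + 182 - 24) = 1/(-280) = -1/280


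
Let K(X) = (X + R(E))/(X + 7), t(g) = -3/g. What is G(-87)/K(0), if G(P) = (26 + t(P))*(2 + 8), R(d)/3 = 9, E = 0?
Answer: 52850/783 ≈ 67.497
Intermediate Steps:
R(d) = 27 (R(d) = 3*9 = 27)
K(X) = (27 + X)/(7 + X) (K(X) = (X + 27)/(X + 7) = (27 + X)/(7 + X))
G(P) = 260 - 30/P (G(P) = (26 - 3/P)*(2 + 8) = (26 - 3/P)*10 = 260 - 30/P)
G(-87)/K(0) = (260 - 30/(-87))/(((27 + 0)/(7 + 0))) = (260 - 30*(-1/87))/((27/7)) = (260 + 10/29)/(((⅐)*27)) = 7550/(29*(27/7)) = (7550/29)*(7/27) = 52850/783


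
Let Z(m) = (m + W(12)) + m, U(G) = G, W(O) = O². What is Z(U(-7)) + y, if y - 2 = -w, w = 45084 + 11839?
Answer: -56791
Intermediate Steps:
w = 56923
Z(m) = 144 + 2*m (Z(m) = (m + 12²) + m = (m + 144) + m = (144 + m) + m = 144 + 2*m)
y = -56921 (y = 2 - 1*56923 = 2 - 56923 = -56921)
Z(U(-7)) + y = (144 + 2*(-7)) - 56921 = (144 - 14) - 56921 = 130 - 56921 = -56791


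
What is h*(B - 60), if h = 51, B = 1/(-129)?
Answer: -131597/43 ≈ -3060.4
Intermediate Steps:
B = -1/129 ≈ -0.0077519
h*(B - 60) = 51*(-1/129 - 60) = 51*(-7741/129) = -131597/43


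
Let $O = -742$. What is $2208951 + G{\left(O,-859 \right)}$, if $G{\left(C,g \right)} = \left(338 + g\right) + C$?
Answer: $2207688$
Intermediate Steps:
$G{\left(C,g \right)} = 338 + C + g$
$2208951 + G{\left(O,-859 \right)} = 2208951 - 1263 = 2207688$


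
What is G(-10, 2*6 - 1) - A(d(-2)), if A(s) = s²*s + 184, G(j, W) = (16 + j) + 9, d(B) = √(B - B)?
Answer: -169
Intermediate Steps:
d(B) = 0 (d(B) = √0 = 0)
G(j, W) = 25 + j
A(s) = 184 + s³ (A(s) = s³ + 184 = 184 + s³)
G(-10, 2*6 - 1) - A(d(-2)) = (25 - 10) - (184 + 0³) = 15 - (184 + 0) = 15 - 1*184 = 15 - 184 = -169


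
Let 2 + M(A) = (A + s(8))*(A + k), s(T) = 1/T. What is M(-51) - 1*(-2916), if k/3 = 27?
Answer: 5551/4 ≈ 1387.8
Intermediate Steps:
s(T) = 1/T
k = 81 (k = 3*27 = 81)
M(A) = -2 + (81 + A)*(⅛ + A) (M(A) = -2 + (A + 1/8)*(A + 81) = -2 + (A + ⅛)*(81 + A) = -2 + (⅛ + A)*(81 + A) = -2 + (81 + A)*(⅛ + A))
M(-51) - 1*(-2916) = (65/8 + (-51)² + (649/8)*(-51)) - 1*(-2916) = (65/8 + 2601 - 33099/8) + 2916 = -6113/4 + 2916 = 5551/4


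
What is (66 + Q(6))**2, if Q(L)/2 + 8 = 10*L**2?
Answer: 592900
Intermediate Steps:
Q(L) = -16 + 20*L**2 (Q(L) = -16 + 2*(10*L**2) = -16 + 20*L**2)
(66 + Q(6))**2 = (66 + (-16 + 20*6**2))**2 = (66 + (-16 + 20*36))**2 = (66 + (-16 + 720))**2 = (66 + 704)**2 = 770**2 = 592900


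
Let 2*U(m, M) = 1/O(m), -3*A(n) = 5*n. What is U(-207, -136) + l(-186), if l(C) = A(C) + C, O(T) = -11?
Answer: 2727/22 ≈ 123.95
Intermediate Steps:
A(n) = -5*n/3
l(C) = -2*C/3 (l(C) = -5*C/3 + C = -2*C/3)
U(m, M) = -1/22 (U(m, M) = (1/2)/(-11) = (1/2)*(-1/11) = -1/22)
U(-207, -136) + l(-186) = -1/22 - 2/3*(-186) = -1/22 + 124 = 2727/22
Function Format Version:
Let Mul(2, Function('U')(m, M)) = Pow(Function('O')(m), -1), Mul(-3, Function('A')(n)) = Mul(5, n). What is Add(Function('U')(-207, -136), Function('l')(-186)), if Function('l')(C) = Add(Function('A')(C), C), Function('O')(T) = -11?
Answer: Rational(2727, 22) ≈ 123.95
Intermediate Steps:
Function('A')(n) = Mul(Rational(-5, 3), n) (Function('A')(n) = Mul(Rational(-1, 3), Mul(5, n)) = Mul(Rational(-5, 3), n))
Function('l')(C) = Mul(Rational(-2, 3), C) (Function('l')(C) = Add(Mul(Rational(-5, 3), C), C) = Mul(Rational(-2, 3), C))
Function('U')(m, M) = Rational(-1, 22) (Function('U')(m, M) = Mul(Rational(1, 2), Pow(-11, -1)) = Mul(Rational(1, 2), Rational(-1, 11)) = Rational(-1, 22))
Add(Function('U')(-207, -136), Function('l')(-186)) = Add(Rational(-1, 22), Mul(Rational(-2, 3), -186)) = Add(Rational(-1, 22), 124) = Rational(2727, 22)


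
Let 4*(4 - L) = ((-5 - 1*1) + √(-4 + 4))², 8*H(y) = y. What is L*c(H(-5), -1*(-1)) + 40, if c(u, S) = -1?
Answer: 45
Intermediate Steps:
H(y) = y/8
L = -5 (L = 4 - ((-5 - 1*1) + √(-4 + 4))²/4 = 4 - ((-5 - 1) + √0)²/4 = 4 - (-6 + 0)²/4 = 4 - ¼*(-6)² = 4 - ¼*36 = 4 - 9 = -5)
L*c(H(-5), -1*(-1)) + 40 = -5*(-1) + 40 = 5 + 40 = 45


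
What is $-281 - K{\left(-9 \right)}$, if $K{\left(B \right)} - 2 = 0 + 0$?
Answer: $-283$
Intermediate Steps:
$K{\left(B \right)} = 2$ ($K{\left(B \right)} = 2 + \left(0 + 0\right) = 2 + 0 = 2$)
$-281 - K{\left(-9 \right)} = -281 - 2 = -283$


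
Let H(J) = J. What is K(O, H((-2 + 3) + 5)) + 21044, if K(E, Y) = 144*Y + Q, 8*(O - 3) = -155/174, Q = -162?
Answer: 21746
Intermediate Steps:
O = 4021/1392 (O = 3 + (-155/174)/8 = 3 + (-155*1/174)/8 = 3 + (⅛)*(-155/174) = 3 - 155/1392 = 4021/1392 ≈ 2.8886)
K(E, Y) = -162 + 144*Y (K(E, Y) = 144*Y - 162 = -162 + 144*Y)
K(O, H((-2 + 3) + 5)) + 21044 = (-162 + 144*((-2 + 3) + 5)) + 21044 = (-162 + 144*(1 + 5)) + 21044 = (-162 + 144*6) + 21044 = (-162 + 864) + 21044 = 702 + 21044 = 21746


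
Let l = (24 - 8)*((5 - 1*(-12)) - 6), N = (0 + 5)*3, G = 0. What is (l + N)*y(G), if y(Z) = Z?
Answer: 0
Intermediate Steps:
N = 15 (N = 5*3 = 15)
l = 176 (l = 16*((5 + 12) - 6) = 16*(17 - 6) = 16*11 = 176)
(l + N)*y(G) = (176 + 15)*0 = 191*0 = 0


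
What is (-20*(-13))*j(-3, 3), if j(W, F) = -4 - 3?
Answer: -1820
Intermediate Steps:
j(W, F) = -7
(-20*(-13))*j(-3, 3) = -20*(-13)*(-7) = 260*(-7) = -1820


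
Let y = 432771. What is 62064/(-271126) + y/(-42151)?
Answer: -59975764905/5714116013 ≈ -10.496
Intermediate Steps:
62064/(-271126) + y/(-42151) = 62064/(-271126) + 432771/(-42151) = 62064*(-1/271126) + 432771*(-1/42151) = -31032/135563 - 432771/42151 = -59975764905/5714116013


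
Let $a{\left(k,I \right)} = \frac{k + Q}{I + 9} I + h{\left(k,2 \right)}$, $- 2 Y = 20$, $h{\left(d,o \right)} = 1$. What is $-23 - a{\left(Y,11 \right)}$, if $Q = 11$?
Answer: $- \frac{491}{20} \approx -24.55$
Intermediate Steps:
$Y = -10$ ($Y = \left(- \frac{1}{2}\right) 20 = -10$)
$a{\left(k,I \right)} = 1 + \frac{I \left(11 + k\right)}{9 + I}$ ($a{\left(k,I \right)} = \frac{k + 11}{I + 9} I + 1 = \frac{11 + k}{9 + I} I + 1 = \frac{I \left(11 + k\right)}{9 + I} + 1 = 1 + \frac{I \left(11 + k\right)}{9 + I}$)
$-23 - a{\left(Y,11 \right)} = -23 - \frac{9 + 12 \cdot 11 + 11 \left(-10\right)}{9 + 11} = -23 - \frac{9 + 132 - 110}{20} = -23 - \frac{1}{20} \cdot 31 = -23 - \frac{31}{20} = - \frac{491}{20}$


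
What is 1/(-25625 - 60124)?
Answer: -1/85749 ≈ -1.1662e-5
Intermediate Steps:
1/(-25625 - 60124) = 1/(-85749) = -1/85749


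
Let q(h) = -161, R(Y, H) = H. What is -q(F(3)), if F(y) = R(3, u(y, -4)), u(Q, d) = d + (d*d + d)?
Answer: 161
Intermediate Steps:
u(Q, d) = d² + 2*d (u(Q, d) = d + (d² + d) = d + (d + d²) = d² + 2*d)
F(y) = 8 (F(y) = -4*(2 - 4) = -4*(-2) = 8)
-q(F(3)) = -1*(-161) = 161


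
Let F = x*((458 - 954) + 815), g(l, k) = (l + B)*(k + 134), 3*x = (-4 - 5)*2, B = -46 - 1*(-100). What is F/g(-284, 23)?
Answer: 957/18055 ≈ 0.053005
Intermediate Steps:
B = 54 (B = -46 + 100 = 54)
x = -6 (x = ((-4 - 5)*2)/3 = (-9*2)/3 = (⅓)*(-18) = -6)
g(l, k) = (54 + l)*(134 + k) (g(l, k) = (l + 54)*(k + 134) = (54 + l)*(134 + k))
F = -1914 (F = -6*((458 - 954) + 815) = -6*(-496 + 815) = -6*319 = -1914)
F/g(-284, 23) = -1914/(7236 + 54*23 + 134*(-284) + 23*(-284)) = -1914/(7236 + 1242 - 38056 - 6532) = -1914/(-36110) = -1914*(-1/36110) = 957/18055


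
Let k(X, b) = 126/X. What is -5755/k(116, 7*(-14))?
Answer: -333790/63 ≈ -5298.3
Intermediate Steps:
-5755/k(116, 7*(-14)) = -5755/(126/116) = -5755/(126*(1/116)) = -5755/63/58 = -5755*58/63 = -333790/63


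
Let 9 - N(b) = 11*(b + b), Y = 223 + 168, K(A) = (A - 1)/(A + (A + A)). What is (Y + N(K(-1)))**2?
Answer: 1336336/9 ≈ 1.4848e+5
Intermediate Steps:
K(A) = (-1 + A)/(3*A) (K(A) = (-1 + A)/(A + 2*A) = (-1 + A)/((3*A)) = (-1 + A)*(1/(3*A)) = (-1 + A)/(3*A))
Y = 391
N(b) = 9 - 22*b (N(b) = 9 - 11*(b + b) = 9 - 11*2*b = 9 - 22*b)
(Y + N(K(-1)))**2 = (391 + (9 - 22*(-1 - 1)/(3*(-1))))**2 = (391 + (9 - 22*(-1)*(-2)/3))**2 = (391 + (9 - 22*2/3))**2 = (391 + (9 - 44/3))**2 = (391 - 17/3)**2 = (1156/3)**2 = 1336336/9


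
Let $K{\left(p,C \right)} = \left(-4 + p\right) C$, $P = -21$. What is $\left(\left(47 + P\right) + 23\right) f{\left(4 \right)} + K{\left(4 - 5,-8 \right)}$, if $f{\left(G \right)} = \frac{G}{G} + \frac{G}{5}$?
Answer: $\frac{641}{5} \approx 128.2$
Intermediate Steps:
$K{\left(p,C \right)} = C \left(-4 + p\right)$
$f{\left(G \right)} = 1 + \frac{G}{5}$ ($f{\left(G \right)} = 1 + G \frac{1}{5} = 1 + \frac{G}{5}$)
$\left(\left(47 + P\right) + 23\right) f{\left(4 \right)} + K{\left(4 - 5,-8 \right)} = \left(\left(47 - 21\right) + 23\right) \left(1 + \frac{1}{5} \cdot 4\right) - 8 \left(-4 + \left(4 - 5\right)\right) = \left(26 + 23\right) \left(1 + \frac{4}{5}\right) - 8 \left(-4 - 1\right) = 49 \cdot \frac{9}{5} - -40 = \frac{441}{5} + 40 = \frac{641}{5}$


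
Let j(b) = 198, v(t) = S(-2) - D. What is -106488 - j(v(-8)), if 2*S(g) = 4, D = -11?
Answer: -106686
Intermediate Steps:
S(g) = 2 (S(g) = (½)*4 = 2)
v(t) = 13 (v(t) = 2 - 1*(-11) = 2 + 11 = 13)
-106488 - j(v(-8)) = -106488 - 1*198 = -106488 - 198 = -106686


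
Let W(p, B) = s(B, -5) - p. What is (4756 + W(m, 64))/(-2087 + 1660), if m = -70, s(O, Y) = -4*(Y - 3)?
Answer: -694/61 ≈ -11.377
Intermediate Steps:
s(O, Y) = 12 - 4*Y (s(O, Y) = -4*(-3 + Y) = 12 - 4*Y)
W(p, B) = 32 - p (W(p, B) = (12 - 4*(-5)) - p = (12 + 20) - p = 32 - p)
(4756 + W(m, 64))/(-2087 + 1660) = (4756 + (32 - 1*(-70)))/(-2087 + 1660) = (4756 + (32 + 70))/(-427) = (4756 + 102)*(-1/427) = 4858*(-1/427) = -694/61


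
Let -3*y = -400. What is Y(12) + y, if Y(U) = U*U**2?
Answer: 5584/3 ≈ 1861.3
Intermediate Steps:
y = 400/3 (y = -1/3*(-400) = 400/3 ≈ 133.33)
Y(U) = U**3
Y(12) + y = 12**3 + 400/3 = 1728 + 400/3 = 5584/3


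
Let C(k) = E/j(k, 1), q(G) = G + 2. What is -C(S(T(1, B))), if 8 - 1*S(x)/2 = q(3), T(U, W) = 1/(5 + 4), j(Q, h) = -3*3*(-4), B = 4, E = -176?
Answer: 44/9 ≈ 4.8889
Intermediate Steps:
q(G) = 2 + G
j(Q, h) = 36 (j(Q, h) = -9*(-4) = 36)
T(U, W) = ⅑ (T(U, W) = 1/9 = ⅑)
S(x) = 6 (S(x) = 16 - 2*(2 + 3) = 16 - 2*5 = 16 - 10 = 6)
C(k) = -44/9 (C(k) = -176/36 = -176*1/36 = -44/9)
-C(S(T(1, B))) = -1*(-44/9) = 44/9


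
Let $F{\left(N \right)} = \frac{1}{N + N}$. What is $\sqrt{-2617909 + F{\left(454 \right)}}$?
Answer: $\frac{i \sqrt{539592931217}}{454} \approx 1618.0 i$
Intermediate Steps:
$F{\left(N \right)} = \frac{1}{2 N}$
$\sqrt{-2617909 + F{\left(454 \right)}} = \sqrt{-2617909 + \frac{1}{2 \cdot 454}} = \sqrt{-2617909 + \frac{1}{2} \cdot \frac{1}{454}} = \sqrt{-2617909 + \frac{1}{908}} = \sqrt{- \frac{2377061371}{908}} = \frac{i \sqrt{539592931217}}{454}$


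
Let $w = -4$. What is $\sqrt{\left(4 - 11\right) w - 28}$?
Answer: $0$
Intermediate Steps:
$\sqrt{\left(4 - 11\right) w - 28} = \sqrt{\left(4 - 11\right) \left(-4\right) - 28} = \sqrt{\left(-7\right) \left(-4\right) - 28} = \sqrt{28 - 28} = \sqrt{0} = 0$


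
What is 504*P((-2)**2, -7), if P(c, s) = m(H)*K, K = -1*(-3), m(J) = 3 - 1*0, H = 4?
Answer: 4536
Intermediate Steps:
m(J) = 3 (m(J) = 3 + 0 = 3)
K = 3
P(c, s) = 9 (P(c, s) = 3*3 = 9)
504*P((-2)**2, -7) = 504*9 = 4536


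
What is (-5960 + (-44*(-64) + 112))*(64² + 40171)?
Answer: -134217544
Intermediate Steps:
(-5960 + (-44*(-64) + 112))*(64² + 40171) = (-5960 + (2816 + 112))*(4096 + 40171) = (-5960 + 2928)*44267 = -3032*44267 = -134217544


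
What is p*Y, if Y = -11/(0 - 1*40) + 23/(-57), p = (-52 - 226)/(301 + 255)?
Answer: 293/4560 ≈ 0.064254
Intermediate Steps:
p = -1/2 (p = -278/556 = -278*1/556 = -1/2 ≈ -0.50000)
Y = -293/2280 (Y = -11/(0 - 40) + 23*(-1/57) = -11/(-40) - 23/57 = -11*(-1/40) - 23/57 = 11/40 - 23/57 = -293/2280 ≈ -0.12851)
p*Y = -1/2*(-293/2280) = 293/4560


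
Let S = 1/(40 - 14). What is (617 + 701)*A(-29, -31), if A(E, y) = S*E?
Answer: -19111/13 ≈ -1470.1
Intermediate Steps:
S = 1/26 ≈ 0.038462
A(E, y) = E/26
(617 + 701)*A(-29, -31) = (617 + 701)*((1/26)*(-29)) = 1318*(-29/26) = -19111/13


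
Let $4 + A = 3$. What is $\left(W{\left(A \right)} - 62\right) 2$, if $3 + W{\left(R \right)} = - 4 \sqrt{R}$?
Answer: $-130 - 8 i \approx -130.0 - 8.0 i$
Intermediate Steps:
$A = -1$ ($A = -4 + 3 = -1$)
$W{\left(R \right)} = -3 - 4 \sqrt{R}$
$\left(W{\left(A \right)} - 62\right) 2 = \left(\left(-3 - 4 \sqrt{-1}\right) - 62\right) 2 = \left(\left(-3 - 4 i\right) - 62\right) 2 = \left(-65 - 4 i\right) 2 = -130 - 8 i$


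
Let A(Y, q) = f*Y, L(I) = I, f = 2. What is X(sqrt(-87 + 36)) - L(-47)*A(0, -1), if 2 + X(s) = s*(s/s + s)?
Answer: -53 + I*sqrt(51) ≈ -53.0 + 7.1414*I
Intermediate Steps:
A(Y, q) = 2*Y
X(s) = -2 + s*(1 + s) (X(s) = -2 + s*(s/s + s) = -2 + s*(1 + s))
X(sqrt(-87 + 36)) - L(-47)*A(0, -1) = (-2 + sqrt(-87 + 36) + (sqrt(-87 + 36))**2) - (-47)*2*0 = (-2 + sqrt(-51) + (sqrt(-51))**2) - (-47)*0 = (-2 + I*sqrt(51) + (I*sqrt(51))**2) - 1*0 = (-2 + I*sqrt(51) - 51) + 0 = (-53 + I*sqrt(51)) + 0 = -53 + I*sqrt(51)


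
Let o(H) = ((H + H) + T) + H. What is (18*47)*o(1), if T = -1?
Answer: 1692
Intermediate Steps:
o(H) = -1 + 3*H (o(H) = ((H + H) - 1) + H = (2*H - 1) + H = (-1 + 2*H) + H = -1 + 3*H)
(18*47)*o(1) = (18*47)*(-1 + 3*1) = 846*(-1 + 3) = 846*2 = 1692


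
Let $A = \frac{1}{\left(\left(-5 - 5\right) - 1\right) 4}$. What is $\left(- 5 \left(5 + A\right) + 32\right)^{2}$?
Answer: $\frac{97969}{1936} \approx 50.604$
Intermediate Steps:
$A = - \frac{1}{44}$ ($A = \frac{1}{\left(\left(-5 - 5\right) - 1\right) 4} = \frac{1}{\left(-10 - 1\right) 4} = \frac{1}{\left(-11\right) 4} = \frac{1}{-44} = - \frac{1}{44} \approx -0.022727$)
$\left(- 5 \left(5 + A\right) + 32\right)^{2} = \left(- 5 \left(5 - \frac{1}{44}\right) + 32\right)^{2} = \left(\left(-5\right) \frac{219}{44} + 32\right)^{2} = \left(- \frac{1095}{44} + 32\right)^{2} = \left(\frac{313}{44}\right)^{2} = \frac{97969}{1936}$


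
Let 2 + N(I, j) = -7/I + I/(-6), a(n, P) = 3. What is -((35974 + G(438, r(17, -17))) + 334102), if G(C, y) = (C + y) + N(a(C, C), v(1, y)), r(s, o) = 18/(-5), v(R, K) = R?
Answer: -11115167/30 ≈ -3.7051e+5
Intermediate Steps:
r(s, o) = -18/5 (r(s, o) = 18*(-1/5) = -18/5)
N(I, j) = -2 - 7/I - I/6 (N(I, j) = -2 + (-7/I + I/(-6)) = -2 + (-7/I + I*(-1/6)) = -2 + (-7/I - I/6) = -2 - 7/I - I/6)
G(C, y) = -29/6 + C + y (G(C, y) = (C + y) + (-2 - 7/3 - 1/6*3) = (C + y) + (-2 - 7*1/3 - 1/2) = (C + y) + (-2 - 7/3 - 1/2) = (C + y) - 29/6 = -29/6 + C + y)
-((35974 + G(438, r(17, -17))) + 334102) = -((35974 + (-29/6 + 438 - 18/5)) + 334102) = -((35974 + 12887/30) + 334102) = -(1092107/30 + 334102) = -1*11115167/30 = -11115167/30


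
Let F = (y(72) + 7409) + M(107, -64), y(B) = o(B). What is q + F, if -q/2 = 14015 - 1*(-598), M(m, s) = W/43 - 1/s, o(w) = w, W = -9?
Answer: -59842773/2752 ≈ -21745.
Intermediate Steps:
y(B) = B
M(m, s) = -9/43 - 1/s
F = 20587179/2752 (F = (72 + 7409) + (-9/43 - 1/(-64)) = 7481 + (-9/43 - 1*(-1/64)) = 7481 + (-9/43 + 1/64) = 7481 - 533/2752 = 20587179/2752 ≈ 7480.8)
q = -29226 (q = -2*(14015 - 1*(-598)) = -2*(14015 + 598) = -2*14613 = -29226)
q + F = -29226 + 20587179/2752 = -59842773/2752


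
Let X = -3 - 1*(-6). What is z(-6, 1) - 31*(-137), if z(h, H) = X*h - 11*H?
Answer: 4218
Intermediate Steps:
X = 3 (X = -3 + 6 = 3)
z(h, H) = -11*H + 3*h (z(h, H) = 3*h - 11*H = -11*H + 3*h)
z(-6, 1) - 31*(-137) = (-11*1 + 3*(-6)) - 31*(-137) = (-11 - 18) + 4247 = -29 + 4247 = 4218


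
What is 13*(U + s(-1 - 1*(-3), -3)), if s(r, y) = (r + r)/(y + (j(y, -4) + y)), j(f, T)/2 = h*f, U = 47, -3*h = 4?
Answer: 637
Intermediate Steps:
h = -4/3 (h = -⅓*4 = -4/3 ≈ -1.3333)
j(f, T) = -8*f/3 (j(f, T) = 2*(-4*f/3) = -8*f/3)
s(r, y) = -3*r/y (s(r, y) = (r + r)/(y + (-8*y/3 + y)) = (2*r)/(y - 5*y/3) = (2*r)/((-2*y/3)) = (2*r)*(-3/(2*y)) = -3*r/y)
13*(U + s(-1 - 1*(-3), -3)) = 13*(47 - 3*(-1 - 1*(-3))/(-3)) = 13*(47 - 3*(-1 + 3)*(-⅓)) = 13*(47 - 3*2*(-⅓)) = 13*(47 + 2) = 13*49 = 637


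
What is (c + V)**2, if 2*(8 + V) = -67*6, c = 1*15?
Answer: 37636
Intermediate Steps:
c = 15
V = -209 (V = -8 + (-67*6)/2 = -8 + (1/2)*(-402) = -8 - 201 = -209)
(c + V)**2 = (15 - 209)**2 = (-194)**2 = 37636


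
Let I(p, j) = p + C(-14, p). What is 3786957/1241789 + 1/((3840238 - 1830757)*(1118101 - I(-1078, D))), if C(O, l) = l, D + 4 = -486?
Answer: 8524952039298086258/2795434875000267813 ≈ 3.0496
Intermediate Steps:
D = -490 (D = -4 - 486 = -490)
I(p, j) = 2*p (I(p, j) = p + p = 2*p)
3786957/1241789 + 1/((3840238 - 1830757)*(1118101 - I(-1078, D))) = 3786957/1241789 + 1/((3840238 - 1830757)*(1118101 - 2*(-1078))) = 3786957*(1/1241789) + 1/(2009481*(1118101 - 1*(-2156))) = 3786957/1241789 + 1/(2009481*(1118101 + 2156)) = 3786957/1241789 + (1/2009481)/1120257 = 3786957/1241789 + (1/2009481)*(1/1120257) = 3786957/1241789 + 1/2251135156617 = 8524952039298086258/2795434875000267813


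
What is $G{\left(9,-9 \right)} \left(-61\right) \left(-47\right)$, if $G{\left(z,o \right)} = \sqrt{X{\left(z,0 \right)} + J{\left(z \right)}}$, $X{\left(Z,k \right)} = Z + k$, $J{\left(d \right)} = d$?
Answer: $8601 \sqrt{2} \approx 12164.0$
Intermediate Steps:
$G{\left(z,o \right)} = \sqrt{2} \sqrt{z}$ ($G{\left(z,o \right)} = \sqrt{\left(z + 0\right) + z} = \sqrt{z + z} = \sqrt{2 z} = \sqrt{2} \sqrt{z}$)
$G{\left(9,-9 \right)} \left(-61\right) \left(-47\right) = \sqrt{2} \sqrt{9} \left(-61\right) \left(-47\right) = \sqrt{2} \cdot 3 \left(-61\right) \left(-47\right) = 3 \sqrt{2} \left(-61\right) \left(-47\right) = - 183 \sqrt{2} \left(-47\right) = 8601 \sqrt{2}$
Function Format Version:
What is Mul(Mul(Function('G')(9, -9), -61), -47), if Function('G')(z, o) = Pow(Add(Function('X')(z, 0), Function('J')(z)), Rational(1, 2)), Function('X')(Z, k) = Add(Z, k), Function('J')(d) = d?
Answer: Mul(8601, Pow(2, Rational(1, 2))) ≈ 12164.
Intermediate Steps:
Function('G')(z, o) = Mul(Pow(2, Rational(1, 2)), Pow(z, Rational(1, 2))) (Function('G')(z, o) = Pow(Add(Add(z, 0), z), Rational(1, 2)) = Pow(Add(z, z), Rational(1, 2)) = Pow(Mul(2, z), Rational(1, 2)) = Mul(Pow(2, Rational(1, 2)), Pow(z, Rational(1, 2))))
Mul(Mul(Function('G')(9, -9), -61), -47) = Mul(Mul(Mul(Pow(2, Rational(1, 2)), Pow(9, Rational(1, 2))), -61), -47) = Mul(Mul(Mul(Pow(2, Rational(1, 2)), 3), -61), -47) = Mul(Mul(Mul(3, Pow(2, Rational(1, 2))), -61), -47) = Mul(Mul(-183, Pow(2, Rational(1, 2))), -47) = Mul(8601, Pow(2, Rational(1, 2)))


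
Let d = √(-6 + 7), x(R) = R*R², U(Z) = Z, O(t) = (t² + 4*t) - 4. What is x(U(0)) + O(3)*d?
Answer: 17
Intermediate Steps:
O(t) = -4 + t² + 4*t
x(R) = R³
d = 1 (d = √1 = 1)
x(U(0)) + O(3)*d = 0³ + (-4 + 3² + 4*3)*1 = 0 + (-4 + 9 + 12)*1 = 0 + 17*1 = 0 + 17 = 17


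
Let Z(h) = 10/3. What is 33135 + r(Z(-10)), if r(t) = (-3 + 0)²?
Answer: 33144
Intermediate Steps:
Z(h) = 10/3 (Z(h) = 10*(⅓) = 10/3)
r(t) = 9 (r(t) = (-3)² = 9)
33135 + r(Z(-10)) = 33135 + 9 = 33144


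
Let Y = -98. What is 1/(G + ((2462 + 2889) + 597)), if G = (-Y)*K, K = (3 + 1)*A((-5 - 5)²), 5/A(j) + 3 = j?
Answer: 97/578916 ≈ 0.00016755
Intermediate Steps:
A(j) = 5/(-3 + j)
K = 20/97 (K = (3 + 1)*(5/(-3 + (-5 - 5)²)) = 4*(5/(-3 + (-10)²)) = 4*(5/(-3 + 100)) = 4*(5/97) = 20/97 ≈ 0.20619)
G = 1960/97 (G = -1*(-98)*(20/97) = 98*(20/97) = 1960/97 ≈ 20.206)
1/(G + ((2462 + 2889) + 597)) = 1/(1960/97 + ((2462 + 2889) + 597)) = 1/(1960/97 + (5351 + 597)) = 1/(1960/97 + 5948) = 1/(578916/97) = 97/578916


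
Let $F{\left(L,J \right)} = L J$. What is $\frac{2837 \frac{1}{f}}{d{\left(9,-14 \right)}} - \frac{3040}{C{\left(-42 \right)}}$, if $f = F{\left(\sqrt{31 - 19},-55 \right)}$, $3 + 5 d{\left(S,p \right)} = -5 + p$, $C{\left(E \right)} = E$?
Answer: $\frac{1520}{21} + \frac{2837 \sqrt{3}}{1452} \approx 75.765$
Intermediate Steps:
$d{\left(S,p \right)} = - \frac{8}{5} + \frac{p}{5}$ ($d{\left(S,p \right)} = - \frac{3}{5} + \frac{-5 + p}{5} = - \frac{3}{5} + \left(-1 + \frac{p}{5}\right) = - \frac{8}{5} + \frac{p}{5}$)
$F{\left(L,J \right)} = J L$
$f = - 110 \sqrt{3}$ ($f = - 55 \sqrt{31 - 19} = - 55 \sqrt{12} = - 55 \cdot 2 \sqrt{3} = - 110 \sqrt{3} \approx -190.53$)
$\frac{2837 \frac{1}{f}}{d{\left(9,-14 \right)}} - \frac{3040}{C{\left(-42 \right)}} = \frac{2837 \frac{1}{\left(-110\right) \sqrt{3}}}{- \frac{8}{5} + \frac{1}{5} \left(-14\right)} - \frac{3040}{-42} = \frac{2837 \left(- \frac{\sqrt{3}}{330}\right)}{- \frac{8}{5} - \frac{14}{5}} - - \frac{1520}{21} = \frac{\left(- \frac{2837}{330}\right) \sqrt{3}}{- \frac{22}{5}} + \frac{1520}{21} = - \frac{2837 \sqrt{3}}{330} \left(- \frac{5}{22}\right) + \frac{1520}{21} = \frac{2837 \sqrt{3}}{1452} + \frac{1520}{21} = \frac{1520}{21} + \frac{2837 \sqrt{3}}{1452}$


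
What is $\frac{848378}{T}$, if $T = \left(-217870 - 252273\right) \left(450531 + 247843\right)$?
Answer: $- \frac{18443}{7137731467} \approx -2.5839 \cdot 10^{-6}$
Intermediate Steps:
$T = -328335647482$ ($T = \left(-470143\right) 698374 = -328335647482$)
$\frac{848378}{T} = \frac{848378}{-328335647482} = 848378 \left(- \frac{1}{328335647482}\right) = - \frac{18443}{7137731467}$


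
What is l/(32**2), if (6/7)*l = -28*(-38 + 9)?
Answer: 1421/1536 ≈ 0.92513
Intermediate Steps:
l = 2842/3 (l = 7*(-28*(-38 + 9))/6 = 7*(-28*(-29))/6 = (7/6)*812 = 2842/3 ≈ 947.33)
l/(32**2) = 2842/(3*(32**2)) = (2842/3)/1024 = (2842/3)*(1/1024) = 1421/1536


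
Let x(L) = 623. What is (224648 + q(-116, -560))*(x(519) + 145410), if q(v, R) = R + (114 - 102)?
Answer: 32725995300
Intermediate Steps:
q(v, R) = 12 + R (q(v, R) = R + 12 = 12 + R)
(224648 + q(-116, -560))*(x(519) + 145410) = (224648 + (12 - 560))*(623 + 145410) = (224648 - 548)*146033 = 224100*146033 = 32725995300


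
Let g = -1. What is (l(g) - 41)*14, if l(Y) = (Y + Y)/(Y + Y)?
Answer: -560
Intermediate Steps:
l(Y) = 1 (l(Y) = (2*Y)/((2*Y)) = (2*Y)*(1/(2*Y)) = 1)
(l(g) - 41)*14 = (1 - 41)*14 = -40*14 = -560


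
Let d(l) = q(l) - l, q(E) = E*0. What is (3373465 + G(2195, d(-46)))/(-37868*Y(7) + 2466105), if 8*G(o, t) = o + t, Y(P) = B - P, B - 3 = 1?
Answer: 26989961/20637672 ≈ 1.3078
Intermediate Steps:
B = 4 (B = 3 + 1 = 4)
Y(P) = 4 - P
q(E) = 0
d(l) = -l (d(l) = 0 - l = -l)
G(o, t) = o/8 + t/8 (G(o, t) = (o + t)/8 = o/8 + t/8)
(3373465 + G(2195, d(-46)))/(-37868*Y(7) + 2466105) = (3373465 + ((1/8)*2195 + (-1*(-46))/8))/(-37868*(4 - 1*7) + 2466105) = (3373465 + (2195/8 + (1/8)*46))/(-37868*(4 - 7) + 2466105) = (3373465 + (2195/8 + 23/4))/(-37868*(-3) + 2466105) = (3373465 + 2241/8)/(113604 + 2466105) = (26989961/8)/2579709 = (26989961/8)*(1/2579709) = 26989961/20637672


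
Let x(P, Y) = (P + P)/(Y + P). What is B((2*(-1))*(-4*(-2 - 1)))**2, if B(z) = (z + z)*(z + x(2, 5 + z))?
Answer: 391090176/289 ≈ 1.3533e+6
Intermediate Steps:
x(P, Y) = 2*P/(P + Y) (x(P, Y) = (2*P)/(P + Y) = 2*P/(P + Y))
B(z) = 2*z*(z + 4/(7 + z)) (B(z) = (z + z)*(z + 2*2/(2 + (5 + z))) = (2*z)*(z + 2*2/(7 + z)) = (2*z)*(z + 4/(7 + z)) = 2*z*(z + 4/(7 + z)))
B((2*(-1))*(-4*(-2 - 1)))**2 = (2*((2*(-1))*(-4*(-2 - 1)))*(4 + ((2*(-1))*(-4*(-2 - 1)))*(7 + (2*(-1))*(-4*(-2 - 1))))/(7 + (2*(-1))*(-4*(-2 - 1))))**2 = (2*(-(-8)*(-3))*(4 + (-(-8)*(-3))*(7 - (-8)*(-3)))/(7 - (-8)*(-3)))**2 = (2*(-2*12)*(4 + (-2*12)*(7 - 2*12))/(7 - 2*12))**2 = (2*(-24)*(4 - 24*(7 - 24))/(7 - 24))**2 = (2*(-24)*(4 - 24*(-17))/(-17))**2 = (2*(-24)*(-1/17)*(4 + 408))**2 = (2*(-24)*(-1/17)*412)**2 = (19776/17)**2 = 391090176/289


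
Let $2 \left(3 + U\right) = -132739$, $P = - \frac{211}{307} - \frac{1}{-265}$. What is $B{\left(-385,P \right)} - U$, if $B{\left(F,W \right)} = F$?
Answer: $\frac{131975}{2} \approx 65988.0$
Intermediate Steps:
$P = - \frac{55608}{81355}$ ($P = \left(-211\right) \frac{1}{307} - - \frac{1}{265} = - \frac{211}{307} + \frac{1}{265} = - \frac{55608}{81355} \approx -0.68352$)
$U = - \frac{132745}{2}$ ($U = -3 + \frac{1}{2} \left(-132739\right) = -3 - \frac{132739}{2} = - \frac{132745}{2} \approx -66373.0$)
$B{\left(-385,P \right)} - U = -385 - - \frac{132745}{2} = -385 + \frac{132745}{2} = \frac{131975}{2}$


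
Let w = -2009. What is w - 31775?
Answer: -33784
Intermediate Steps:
w - 31775 = -2009 - 31775 = -33784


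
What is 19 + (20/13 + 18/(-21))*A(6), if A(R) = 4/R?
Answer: 5311/273 ≈ 19.454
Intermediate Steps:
19 + (20/13 + 18/(-21))*A(6) = 19 + (20/13 + 18/(-21))*(4/6) = 19 + (20*(1/13) + 18*(-1/21))*(4*(⅙)) = 19 + (20/13 - 6/7)*(⅔) = 19 + (62/91)*(⅔) = 19 + 124/273 = 5311/273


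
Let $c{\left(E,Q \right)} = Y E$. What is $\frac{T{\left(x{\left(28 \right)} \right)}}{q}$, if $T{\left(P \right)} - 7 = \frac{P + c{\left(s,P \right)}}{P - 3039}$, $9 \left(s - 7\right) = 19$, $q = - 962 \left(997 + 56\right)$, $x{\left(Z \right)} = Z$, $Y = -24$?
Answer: $- \frac{63803}{9150302538} \approx -6.9728 \cdot 10^{-6}$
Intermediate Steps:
$q = -1012986$ ($q = \left(-962\right) 1053 = -1012986$)
$s = \frac{82}{9}$ ($s = 7 + \frac{1}{9} \cdot 19 = 7 + \frac{19}{9} = \frac{82}{9} \approx 9.1111$)
$c{\left(E,Q \right)} = - 24 E$
$T{\left(P \right)} = 7 + \frac{- \frac{656}{3} + P}{-3039 + P}$ ($T{\left(P \right)} = 7 + \frac{P - \frac{656}{3}}{P - 3039} = 7 + \frac{P - \frac{656}{3}}{-3039 + P} = 7 + \frac{- \frac{656}{3} + P}{-3039 + P}$)
$\frac{T{\left(x{\left(28 \right)} \right)}}{q} = \frac{\frac{1}{3} \frac{1}{-3039 + 28} \left(-64475 + 24 \cdot 28\right)}{-1012986} = \frac{-64475 + 672}{3 \left(-3011\right)} \left(- \frac{1}{1012986}\right) = \frac{1}{3} \left(- \frac{1}{3011}\right) \left(-63803\right) \left(- \frac{1}{1012986}\right) = \frac{63803}{9033} \left(- \frac{1}{1012986}\right) = - \frac{63803}{9150302538}$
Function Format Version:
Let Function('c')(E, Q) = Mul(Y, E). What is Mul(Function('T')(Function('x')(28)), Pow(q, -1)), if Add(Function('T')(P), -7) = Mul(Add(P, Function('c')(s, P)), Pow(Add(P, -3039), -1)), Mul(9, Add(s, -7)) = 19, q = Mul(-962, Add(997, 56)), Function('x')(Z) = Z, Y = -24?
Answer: Rational(-63803, 9150302538) ≈ -6.9728e-6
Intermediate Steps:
q = -1012986 (q = Mul(-962, 1053) = -1012986)
s = Rational(82, 9) (s = Add(7, Mul(Rational(1, 9), 19)) = Add(7, Rational(19, 9)) = Rational(82, 9) ≈ 9.1111)
Function('c')(E, Q) = Mul(-24, E)
Function('T')(P) = Add(7, Mul(Pow(Add(-3039, P), -1), Add(Rational(-656, 3), P))) (Function('T')(P) = Add(7, Mul(Add(P, Mul(-24, Rational(82, 9))), Pow(Add(P, -3039), -1))) = Add(7, Mul(Add(P, Rational(-656, 3)), Pow(Add(-3039, P), -1))) = Add(7, Mul(Add(Rational(-656, 3), P), Pow(Add(-3039, P), -1))) = Add(7, Mul(Pow(Add(-3039, P), -1), Add(Rational(-656, 3), P))))
Mul(Function('T')(Function('x')(28)), Pow(q, -1)) = Mul(Mul(Rational(1, 3), Pow(Add(-3039, 28), -1), Add(-64475, Mul(24, 28))), Pow(-1012986, -1)) = Mul(Mul(Rational(1, 3), Pow(-3011, -1), Add(-64475, 672)), Rational(-1, 1012986)) = Mul(Mul(Rational(1, 3), Rational(-1, 3011), -63803), Rational(-1, 1012986)) = Mul(Rational(63803, 9033), Rational(-1, 1012986)) = Rational(-63803, 9150302538)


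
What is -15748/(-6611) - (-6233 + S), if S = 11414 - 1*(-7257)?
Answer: -82211870/6611 ≈ -12436.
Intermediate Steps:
S = 18671 (S = 11414 + 7257 = 18671)
-15748/(-6611) - (-6233 + S) = -15748/(-6611) - (-6233 + 18671) = -15748*(-1/6611) - 1*12438 = 15748/6611 - 12438 = -82211870/6611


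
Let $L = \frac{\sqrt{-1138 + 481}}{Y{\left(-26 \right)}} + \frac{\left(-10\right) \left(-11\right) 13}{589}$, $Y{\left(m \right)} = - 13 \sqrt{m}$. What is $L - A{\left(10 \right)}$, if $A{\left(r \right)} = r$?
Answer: $- \frac{4460}{589} - \frac{3 \sqrt{1898}}{338} \approx -7.9588$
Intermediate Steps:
$L = \frac{1430}{589} - \frac{3 \sqrt{1898}}{338}$ ($L = \frac{\sqrt{-1138 + 481}}{\left(-13\right) \sqrt{-26}} + \frac{\left(-10\right) \left(-11\right) 13}{589} = \frac{\sqrt{-657}}{\left(-13\right) i \sqrt{26}} + 110 \cdot 13 \cdot \frac{1}{589} = \frac{3 i \sqrt{73}}{\left(-13\right) i \sqrt{26}} + 1430 \cdot \frac{1}{589} = 3 i \sqrt{73} \frac{i \sqrt{26}}{338} + \frac{1430}{589} = - \frac{3 \sqrt{1898}}{338} + \frac{1430}{589} = \frac{1430}{589} - \frac{3 \sqrt{1898}}{338} \approx 2.0412$)
$L - A{\left(10 \right)} = \left(\frac{1430}{589} - \frac{3 \sqrt{1898}}{338}\right) - 10 = - \frac{4460}{589} - \frac{3 \sqrt{1898}}{338}$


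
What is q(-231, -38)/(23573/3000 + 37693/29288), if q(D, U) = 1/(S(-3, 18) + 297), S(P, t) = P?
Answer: 65375/175762349 ≈ 0.00037195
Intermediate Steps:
q(D, U) = 1/294 (q(D, U) = 1/(-3 + 297) = 1/294)
q(-231, -38)/(23573/3000 + 37693/29288) = 1/(294*(23573/3000 + 37693/29288)) = 1/(294*(25108907/2745750)) = (1/294)*(2745750/25108907) = 65375/175762349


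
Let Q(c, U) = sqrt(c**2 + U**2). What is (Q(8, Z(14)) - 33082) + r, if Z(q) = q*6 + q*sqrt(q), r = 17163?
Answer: -15919 + 2*sqrt(2466 + 588*sqrt(14)) ≈ -15782.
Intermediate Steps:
Z(q) = q**(3/2) + 6*q (Z(q) = 6*q + q**(3/2) = q**(3/2) + 6*q)
Q(c, U) = sqrt(U**2 + c**2)
(Q(8, Z(14)) - 33082) + r = (sqrt((14**(3/2) + 6*14)**2 + 8**2) - 33082) + 17163 = (sqrt((14*sqrt(14) + 84)**2 + 64) - 33082) + 17163 = (sqrt((84 + 14*sqrt(14))**2 + 64) - 33082) + 17163 = (sqrt(64 + (84 + 14*sqrt(14))**2) - 33082) + 17163 = (-33082 + sqrt(64 + (84 + 14*sqrt(14))**2)) + 17163 = -15919 + sqrt(64 + (84 + 14*sqrt(14))**2)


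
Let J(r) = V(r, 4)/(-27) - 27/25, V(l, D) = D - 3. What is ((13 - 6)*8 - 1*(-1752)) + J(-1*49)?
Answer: 1219646/675 ≈ 1806.9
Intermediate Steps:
V(l, D) = -3 + D
J(r) = -754/675 (J(r) = (-3 + 4)/(-27) - 27/25 = 1*(-1/27) - 27*1/25 = -1/27 - 27/25 = -754/675)
((13 - 6)*8 - 1*(-1752)) + J(-1*49) = ((13 - 6)*8 - 1*(-1752)) - 754/675 = (7*8 + 1752) - 754/675 = (56 + 1752) - 754/675 = 1808 - 754/675 = 1219646/675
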